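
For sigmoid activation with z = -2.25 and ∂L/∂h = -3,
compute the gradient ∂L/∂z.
∂L/∂z = -0.2588

σ(-2.25) = 0.09535
σ'(-2.25) = σ(-2.25)(1 - σ(-2.25)) = 0.09535 × 0.9047 = 0.08626
∂L/∂z = ∂L/∂h · σ'(z) = -3 × 0.08626 = -0.2588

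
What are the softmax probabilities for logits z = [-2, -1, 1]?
p = [0.042, 0.1142, 0.8438]

exp(z) = [0.1353, 0.3679, 2.718]
Sum = 3.221
p = [0.042, 0.1142, 0.8438]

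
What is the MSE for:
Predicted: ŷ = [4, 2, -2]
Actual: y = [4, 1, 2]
MSE = 5.667

MSE = (1/3)((4-4)² + (2-1)² + (-2-2)²) = (1/3)(0 + 1 + 16) = 5.667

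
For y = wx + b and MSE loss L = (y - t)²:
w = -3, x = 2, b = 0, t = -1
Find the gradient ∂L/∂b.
∂L/∂b = -10

y = wx + b = (-3)(2) + 0 = -6
∂L/∂y = 2(y - t) = 2(-6 - -1) = -10
∂y/∂b = 1
∂L/∂b = ∂L/∂y · ∂y/∂b = -10 × 1 = -10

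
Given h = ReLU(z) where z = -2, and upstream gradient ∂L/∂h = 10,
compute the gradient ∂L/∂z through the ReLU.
∂L/∂z = 0

h = ReLU(-2) = 0
Since z < 0: ∂h/∂z = 0
∂L/∂z = ∂L/∂h · ∂h/∂z = 10 × 0 = 0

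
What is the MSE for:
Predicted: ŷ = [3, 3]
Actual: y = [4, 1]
MSE = 2.5

MSE = (1/2)((3-4)² + (3-1)²) = (1/2)(1 + 4) = 2.5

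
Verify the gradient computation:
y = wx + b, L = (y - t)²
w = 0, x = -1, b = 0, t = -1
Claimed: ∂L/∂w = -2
Correct

y = (0)(-1) + 0 = 0
∂L/∂y = 2(y - t) = 2(0 - -1) = 2
∂y/∂w = x = -1
∂L/∂w = 2 × -1 = -2

Claimed value: -2
Correct: The correct gradient is -2.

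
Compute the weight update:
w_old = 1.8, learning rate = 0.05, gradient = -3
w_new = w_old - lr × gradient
w_new = 1.95

w_new = w - η·∂L/∂w = 1.8 - 0.05×(-3) = 1.8 - (-0.15) = 1.95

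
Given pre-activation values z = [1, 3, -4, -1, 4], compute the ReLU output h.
h = [1, 3, 0, 0, 4]

ReLU applied element-wise: max(0,1)=1, max(0,3)=3, max(0,-4)=0, max(0,-1)=0, max(0,4)=4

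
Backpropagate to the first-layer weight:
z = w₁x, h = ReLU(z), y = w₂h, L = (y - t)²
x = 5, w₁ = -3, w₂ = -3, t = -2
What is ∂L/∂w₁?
∂L/∂w₁ = 0

Forward pass:
z = w₁x = -3×5 = -15
h = ReLU(-15) = 0
y = w₂h = -3×0 = 0

Backward pass:
∂L/∂y = 2(y - t) = 2(0 - -2) = 4
∂y/∂h = w₂ = -3
∂h/∂z = 0 (ReLU derivative)
∂z/∂w₁ = x = 5

∂L/∂w₁ = 4 × -3 × 0 × 5 = 0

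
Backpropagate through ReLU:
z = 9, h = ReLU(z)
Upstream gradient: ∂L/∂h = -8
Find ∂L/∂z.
∂L/∂z = -8

h = ReLU(9) = 9
Since z > 0: ∂h/∂z = 1
∂L/∂z = ∂L/∂h · ∂h/∂z = -8 × 1 = -8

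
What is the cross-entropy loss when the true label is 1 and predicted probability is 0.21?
L = 1.561

L = -1·log(0.21) - 0·log(0.79) = -log(0.21) = 1.561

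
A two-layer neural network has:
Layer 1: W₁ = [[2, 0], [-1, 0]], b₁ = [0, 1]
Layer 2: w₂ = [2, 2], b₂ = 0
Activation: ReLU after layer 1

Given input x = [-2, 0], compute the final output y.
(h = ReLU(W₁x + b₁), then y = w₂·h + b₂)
y = 6

Layer 1 pre-activation: z₁ = [-4, 3]
After ReLU: h = [0, 3]
Layer 2 output: y = 2×0 + 2×3 + 0 = 6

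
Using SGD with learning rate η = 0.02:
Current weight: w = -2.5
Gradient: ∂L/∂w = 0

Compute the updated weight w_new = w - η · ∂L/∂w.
w_new = -2.5

w_new = w - η·∂L/∂w = -2.5 - 0.02×(0) = -2.5 - (0) = -2.5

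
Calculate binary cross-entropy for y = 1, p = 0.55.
L = 0.5978

L = -1·log(0.55) - 0·log(0.45) = -log(0.55) = 0.5978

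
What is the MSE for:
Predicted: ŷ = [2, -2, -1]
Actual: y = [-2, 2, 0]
MSE = 11

MSE = (1/3)((2--2)² + (-2-2)² + (-1-0)²) = (1/3)(16 + 16 + 1) = 11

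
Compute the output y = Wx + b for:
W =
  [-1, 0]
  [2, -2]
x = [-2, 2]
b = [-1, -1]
y = [1, -9]

Wx = [-1×-2 + 0×2, 2×-2 + -2×2]
   = [2, -8]
y = Wx + b = [2 + -1, -8 + -1] = [1, -9]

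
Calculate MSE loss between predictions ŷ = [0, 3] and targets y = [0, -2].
MSE = 12.5

MSE = (1/2)((0-0)² + (3--2)²) = (1/2)(0 + 25) = 12.5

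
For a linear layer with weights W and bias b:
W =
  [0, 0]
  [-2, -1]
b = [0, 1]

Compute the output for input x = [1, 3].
y = [0, -4]

Wx = [0×1 + 0×3, -2×1 + -1×3]
   = [0, -5]
y = Wx + b = [0 + 0, -5 + 1] = [0, -4]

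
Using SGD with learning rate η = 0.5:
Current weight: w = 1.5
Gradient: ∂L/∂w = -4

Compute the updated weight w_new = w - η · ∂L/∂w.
w_new = 3.5

w_new = w - η·∂L/∂w = 1.5 - 0.5×(-4) = 1.5 - (-2) = 3.5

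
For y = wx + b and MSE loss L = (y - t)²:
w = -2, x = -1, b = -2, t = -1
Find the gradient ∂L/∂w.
∂L/∂w = -2

y = wx + b = (-2)(-1) + -2 = 0
∂L/∂y = 2(y - t) = 2(0 - -1) = 2
∂y/∂w = x = -1
∂L/∂w = ∂L/∂y · ∂y/∂w = 2 × -1 = -2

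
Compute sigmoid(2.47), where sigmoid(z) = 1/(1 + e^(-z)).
0.922

sigmoid(2.47) = 1/(1 + e^(-2.47)) = 1/(1 + 0.08458) = 0.922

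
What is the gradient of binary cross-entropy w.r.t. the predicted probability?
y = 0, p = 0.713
∂L/∂p = 3.484

∂L/∂p = -y/p + (1-y)/(1-p) = 0 + 1/0.287 = 3.484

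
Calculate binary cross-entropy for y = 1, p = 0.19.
L = 1.661

L = -1·log(0.19) - 0·log(0.81) = -log(0.19) = 1.661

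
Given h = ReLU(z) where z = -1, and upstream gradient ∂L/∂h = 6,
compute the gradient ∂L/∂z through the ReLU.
∂L/∂z = 0

h = ReLU(-1) = 0
Since z < 0: ∂h/∂z = 0
∂L/∂z = ∂L/∂h · ∂h/∂z = 6 × 0 = 0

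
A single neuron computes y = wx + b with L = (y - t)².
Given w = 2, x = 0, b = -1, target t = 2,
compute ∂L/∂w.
∂L/∂w = 0

y = wx + b = (2)(0) + -1 = -1
∂L/∂y = 2(y - t) = 2(-1 - 2) = -6
∂y/∂w = x = 0
∂L/∂w = ∂L/∂y · ∂y/∂w = -6 × 0 = 0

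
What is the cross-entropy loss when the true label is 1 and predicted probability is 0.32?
L = 1.139

L = -1·log(0.32) - 0·log(0.68) = -log(0.32) = 1.139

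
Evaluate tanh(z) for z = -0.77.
-0.6469

tanh(-0.77) = (e^(-0.77) - e^(0.77))/(e^(-0.77) + e^(0.77)) = -0.6469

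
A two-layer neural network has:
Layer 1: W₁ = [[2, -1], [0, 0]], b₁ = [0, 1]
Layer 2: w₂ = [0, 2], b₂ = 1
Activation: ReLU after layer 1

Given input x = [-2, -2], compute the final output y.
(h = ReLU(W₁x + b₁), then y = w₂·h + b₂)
y = 3

Layer 1 pre-activation: z₁ = [-2, 1]
After ReLU: h = [0, 1]
Layer 2 output: y = 0×0 + 2×1 + 1 = 3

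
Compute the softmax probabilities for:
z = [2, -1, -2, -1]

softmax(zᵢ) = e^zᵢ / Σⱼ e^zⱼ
p = [0.8945, 0.0445, 0.0164, 0.0445]

exp(z) = [7.389, 0.3679, 0.1353, 0.3679]
Sum = 8.26
p = [0.8945, 0.0445, 0.0164, 0.0445]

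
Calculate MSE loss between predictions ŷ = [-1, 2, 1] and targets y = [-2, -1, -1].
MSE = 4.667

MSE = (1/3)((-1--2)² + (2--1)² + (1--1)²) = (1/3)(1 + 9 + 4) = 4.667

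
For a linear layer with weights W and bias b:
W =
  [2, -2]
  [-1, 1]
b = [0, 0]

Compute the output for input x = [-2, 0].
y = [-4, 2]

Wx = [2×-2 + -2×0, -1×-2 + 1×0]
   = [-4, 2]
y = Wx + b = [-4 + 0, 2 + 0] = [-4, 2]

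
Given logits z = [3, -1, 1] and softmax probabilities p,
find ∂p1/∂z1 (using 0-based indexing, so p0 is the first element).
∂p1/∂z1 = 0.01562

p = softmax(z) = [0.8668, 0.01588, 0.1173]
p1 = 0.01588

∂p1/∂z1 = p1(1 - p1) = 0.01588 × (1 - 0.01588) = 0.01562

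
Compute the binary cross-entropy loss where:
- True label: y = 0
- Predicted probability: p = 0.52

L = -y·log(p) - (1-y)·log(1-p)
L = 0.734

L = -0·log(0.52) - 1·log(0.48) = -log(0.48) = 0.734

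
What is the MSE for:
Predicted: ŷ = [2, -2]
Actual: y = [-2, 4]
MSE = 26

MSE = (1/2)((2--2)² + (-2-4)²) = (1/2)(16 + 36) = 26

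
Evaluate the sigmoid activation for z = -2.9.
0.05215

sigmoid(-2.9) = 1/(1 + e^(2.9)) = 1/(1 + 18.17) = 0.05215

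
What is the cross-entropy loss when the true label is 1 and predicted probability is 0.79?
L = 0.2357

L = -1·log(0.79) - 0·log(0.21) = -log(0.79) = 0.2357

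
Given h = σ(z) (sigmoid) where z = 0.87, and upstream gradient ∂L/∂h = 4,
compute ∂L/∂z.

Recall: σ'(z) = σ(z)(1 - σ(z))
∂L/∂z = 0.8323

σ(0.87) = 0.7047
σ'(0.87) = σ(0.87)(1 - σ(0.87)) = 0.7047 × 0.2953 = 0.2081
∂L/∂z = ∂L/∂h · σ'(z) = 4 × 0.2081 = 0.8323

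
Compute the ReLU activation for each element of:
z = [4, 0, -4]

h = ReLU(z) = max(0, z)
h = [4, 0, 0]

ReLU applied element-wise: max(0,4)=4, max(0,0)=0, max(0,-4)=0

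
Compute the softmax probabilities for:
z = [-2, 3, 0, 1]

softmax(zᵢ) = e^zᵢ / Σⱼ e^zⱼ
p = [0.0057, 0.839, 0.0418, 0.1135]

exp(z) = [0.1353, 20.09, 1, 2.718]
Sum = 23.94
p = [0.0057, 0.839, 0.0418, 0.1135]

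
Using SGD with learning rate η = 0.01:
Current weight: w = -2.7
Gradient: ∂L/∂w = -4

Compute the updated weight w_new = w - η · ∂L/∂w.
w_new = -2.66

w_new = w - η·∂L/∂w = -2.7 - 0.01×(-4) = -2.7 - (-0.04) = -2.66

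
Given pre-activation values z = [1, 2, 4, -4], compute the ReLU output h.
h = [1, 2, 4, 0]

ReLU applied element-wise: max(0,1)=1, max(0,2)=2, max(0,4)=4, max(0,-4)=0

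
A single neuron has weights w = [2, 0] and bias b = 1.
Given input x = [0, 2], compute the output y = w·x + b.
y = 1

y = (2)(0) + (0)(2) + 1 = 1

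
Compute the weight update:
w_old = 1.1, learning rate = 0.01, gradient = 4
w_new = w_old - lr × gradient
w_new = 1.06

w_new = w - η·∂L/∂w = 1.1 - 0.01×(4) = 1.1 - (0.04) = 1.06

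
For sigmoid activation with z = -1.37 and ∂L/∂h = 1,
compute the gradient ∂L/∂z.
∂L/∂z = 0.1616

σ(-1.37) = 0.2026
σ'(-1.37) = σ(-1.37)(1 - σ(-1.37)) = 0.2026 × 0.7974 = 0.1616
∂L/∂z = ∂L/∂h · σ'(z) = 1 × 0.1616 = 0.1616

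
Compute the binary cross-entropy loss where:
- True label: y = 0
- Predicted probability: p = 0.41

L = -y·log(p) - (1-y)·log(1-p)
L = 0.5276

L = -0·log(0.41) - 1·log(0.59) = -log(0.59) = 0.5276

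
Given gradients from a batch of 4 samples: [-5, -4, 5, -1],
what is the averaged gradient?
Average gradient = -1.25

Average = (1/4)(-5 + -4 + 5 + -1) = -5/4 = -1.25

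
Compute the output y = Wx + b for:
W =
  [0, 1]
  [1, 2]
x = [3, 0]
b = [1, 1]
y = [1, 4]

Wx = [0×3 + 1×0, 1×3 + 2×0]
   = [0, 3]
y = Wx + b = [0 + 1, 3 + 1] = [1, 4]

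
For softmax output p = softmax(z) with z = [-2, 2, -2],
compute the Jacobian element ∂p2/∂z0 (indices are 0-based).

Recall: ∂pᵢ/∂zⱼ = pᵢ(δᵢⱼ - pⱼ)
∂p2/∂z0 = -0.0003122

p = softmax(z) = [0.01767, 0.9647, 0.01767]
p2 = 0.01767, p0 = 0.01767

∂p2/∂z0 = -p2 × p0 = -0.01767 × 0.01767 = -0.0003122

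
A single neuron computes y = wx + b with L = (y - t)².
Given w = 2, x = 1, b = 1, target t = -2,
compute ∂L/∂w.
∂L/∂w = 10

y = wx + b = (2)(1) + 1 = 3
∂L/∂y = 2(y - t) = 2(3 - -2) = 10
∂y/∂w = x = 1
∂L/∂w = ∂L/∂y · ∂y/∂w = 10 × 1 = 10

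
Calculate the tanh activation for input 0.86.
0.6963

tanh(0.86) = (e^(0.86) - e^(-0.86))/(e^(0.86) + e^(-0.86)) = 0.6963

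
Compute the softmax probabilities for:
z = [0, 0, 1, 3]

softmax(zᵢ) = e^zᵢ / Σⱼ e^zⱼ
p = [0.0403, 0.0403, 0.1096, 0.8098]

exp(z) = [1, 1, 2.718, 20.09]
Sum = 24.8
p = [0.0403, 0.0403, 0.1096, 0.8098]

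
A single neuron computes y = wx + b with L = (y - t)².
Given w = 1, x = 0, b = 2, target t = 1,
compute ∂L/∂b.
∂L/∂b = 2

y = wx + b = (1)(0) + 2 = 2
∂L/∂y = 2(y - t) = 2(2 - 1) = 2
∂y/∂b = 1
∂L/∂b = ∂L/∂y · ∂y/∂b = 2 × 1 = 2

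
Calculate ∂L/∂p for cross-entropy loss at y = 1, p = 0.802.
∂L/∂p = -1.247

∂L/∂p = -y/p + (1-y)/(1-p) = -1/0.802 + 0 = -1.247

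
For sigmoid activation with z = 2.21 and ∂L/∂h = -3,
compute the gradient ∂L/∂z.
∂L/∂z = -0.2673

σ(2.21) = 0.9011
σ'(2.21) = σ(2.21)(1 - σ(2.21)) = 0.9011 × 0.09886 = 0.08908
∂L/∂z = ∂L/∂h · σ'(z) = -3 × 0.08908 = -0.2673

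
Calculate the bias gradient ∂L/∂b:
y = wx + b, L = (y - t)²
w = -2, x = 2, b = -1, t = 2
∂L/∂b = -14

y = wx + b = (-2)(2) + -1 = -5
∂L/∂y = 2(y - t) = 2(-5 - 2) = -14
∂y/∂b = 1
∂L/∂b = ∂L/∂y · ∂y/∂b = -14 × 1 = -14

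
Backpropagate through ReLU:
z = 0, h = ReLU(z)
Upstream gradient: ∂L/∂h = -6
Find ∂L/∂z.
∂L/∂z = 0

h = ReLU(0) = 0
At z = 0: ∂h/∂z = 0 (by convention)
∂L/∂z = ∂L/∂h · ∂h/∂z = -6 × 0 = 0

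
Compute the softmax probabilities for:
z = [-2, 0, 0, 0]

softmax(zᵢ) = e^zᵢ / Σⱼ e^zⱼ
p = [0.0432, 0.3189, 0.3189, 0.3189]

exp(z) = [0.1353, 1, 1, 1]
Sum = 3.135
p = [0.0432, 0.3189, 0.3189, 0.3189]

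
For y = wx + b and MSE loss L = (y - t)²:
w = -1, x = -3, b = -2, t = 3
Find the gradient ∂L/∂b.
∂L/∂b = -4

y = wx + b = (-1)(-3) + -2 = 1
∂L/∂y = 2(y - t) = 2(1 - 3) = -4
∂y/∂b = 1
∂L/∂b = ∂L/∂y · ∂y/∂b = -4 × 1 = -4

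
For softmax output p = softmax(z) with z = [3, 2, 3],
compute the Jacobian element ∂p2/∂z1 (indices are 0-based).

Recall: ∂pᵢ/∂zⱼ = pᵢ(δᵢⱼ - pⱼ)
∂p2/∂z1 = -0.06561

p = softmax(z) = [0.4223, 0.1554, 0.4223]
p2 = 0.4223, p1 = 0.1554

∂p2/∂z1 = -p2 × p1 = -0.4223 × 0.1554 = -0.06561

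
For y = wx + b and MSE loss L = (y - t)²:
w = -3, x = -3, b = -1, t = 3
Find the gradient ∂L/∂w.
∂L/∂w = -30

y = wx + b = (-3)(-3) + -1 = 8
∂L/∂y = 2(y - t) = 2(8 - 3) = 10
∂y/∂w = x = -3
∂L/∂w = ∂L/∂y · ∂y/∂w = 10 × -3 = -30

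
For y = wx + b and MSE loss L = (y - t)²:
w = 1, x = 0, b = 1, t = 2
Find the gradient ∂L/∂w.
∂L/∂w = 0

y = wx + b = (1)(0) + 1 = 1
∂L/∂y = 2(y - t) = 2(1 - 2) = -2
∂y/∂w = x = 0
∂L/∂w = ∂L/∂y · ∂y/∂w = -2 × 0 = 0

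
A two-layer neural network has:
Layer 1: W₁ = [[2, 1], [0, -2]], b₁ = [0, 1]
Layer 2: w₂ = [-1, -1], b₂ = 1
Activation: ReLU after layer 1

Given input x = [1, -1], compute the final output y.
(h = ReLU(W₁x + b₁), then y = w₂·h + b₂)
y = -3

Layer 1 pre-activation: z₁ = [1, 3]
After ReLU: h = [1, 3]
Layer 2 output: y = -1×1 + -1×3 + 1 = -3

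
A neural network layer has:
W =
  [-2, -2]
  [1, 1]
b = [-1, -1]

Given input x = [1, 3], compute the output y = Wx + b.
y = [-9, 3]

Wx = [-2×1 + -2×3, 1×1 + 1×3]
   = [-8, 4]
y = Wx + b = [-8 + -1, 4 + -1] = [-9, 3]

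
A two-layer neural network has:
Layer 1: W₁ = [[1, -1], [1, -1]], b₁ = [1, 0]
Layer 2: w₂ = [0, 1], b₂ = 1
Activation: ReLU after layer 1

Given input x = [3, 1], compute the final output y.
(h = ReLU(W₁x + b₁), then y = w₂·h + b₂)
y = 3

Layer 1 pre-activation: z₁ = [3, 2]
After ReLU: h = [3, 2]
Layer 2 output: y = 0×3 + 1×2 + 1 = 3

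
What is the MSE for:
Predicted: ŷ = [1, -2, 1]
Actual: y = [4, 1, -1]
MSE = 7.333

MSE = (1/3)((1-4)² + (-2-1)² + (1--1)²) = (1/3)(9 + 9 + 4) = 7.333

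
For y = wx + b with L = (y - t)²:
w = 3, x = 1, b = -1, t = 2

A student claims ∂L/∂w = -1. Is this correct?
Incorrect

y = (3)(1) + -1 = 2
∂L/∂y = 2(y - t) = 2(2 - 2) = 0
∂y/∂w = x = 1
∂L/∂w = 0 × 1 = 0

Claimed value: -1
Incorrect: The correct gradient is 0.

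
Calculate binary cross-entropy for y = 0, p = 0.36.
L = 0.4463

L = -0·log(0.36) - 1·log(0.64) = -log(0.64) = 0.4463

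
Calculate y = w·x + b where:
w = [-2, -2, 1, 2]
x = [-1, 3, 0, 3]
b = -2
y = 0

y = (-2)(-1) + (-2)(3) + (1)(0) + (2)(3) + -2 = 0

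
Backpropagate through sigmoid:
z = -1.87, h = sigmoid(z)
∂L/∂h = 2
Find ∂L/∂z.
∂L/∂z = 0.2314

σ(-1.87) = 0.1335
σ'(-1.87) = σ(-1.87)(1 - σ(-1.87)) = 0.1335 × 0.8665 = 0.1157
∂L/∂z = ∂L/∂h · σ'(z) = 2 × 0.1157 = 0.2314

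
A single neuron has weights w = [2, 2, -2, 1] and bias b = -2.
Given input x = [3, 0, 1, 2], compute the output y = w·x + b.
y = 4

y = (2)(3) + (2)(0) + (-2)(1) + (1)(2) + -2 = 4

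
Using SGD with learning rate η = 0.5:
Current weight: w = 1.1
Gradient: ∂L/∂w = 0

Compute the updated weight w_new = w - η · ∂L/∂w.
w_new = 1.1

w_new = w - η·∂L/∂w = 1.1 - 0.5×(0) = 1.1 - (0) = 1.1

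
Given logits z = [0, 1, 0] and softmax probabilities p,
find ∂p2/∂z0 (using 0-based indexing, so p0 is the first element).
∂p2/∂z0 = -0.04492

p = softmax(z) = [0.2119, 0.5761, 0.2119]
p2 = 0.2119, p0 = 0.2119

∂p2/∂z0 = -p2 × p0 = -0.2119 × 0.2119 = -0.04492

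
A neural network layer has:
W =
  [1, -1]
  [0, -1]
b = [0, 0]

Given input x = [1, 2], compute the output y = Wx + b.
y = [-1, -2]

Wx = [1×1 + -1×2, 0×1 + -1×2]
   = [-1, -2]
y = Wx + b = [-1 + 0, -2 + 0] = [-1, -2]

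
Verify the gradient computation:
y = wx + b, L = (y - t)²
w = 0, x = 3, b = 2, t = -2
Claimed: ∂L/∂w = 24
Correct

y = (0)(3) + 2 = 2
∂L/∂y = 2(y - t) = 2(2 - -2) = 8
∂y/∂w = x = 3
∂L/∂w = 8 × 3 = 24

Claimed value: 24
Correct: The correct gradient is 24.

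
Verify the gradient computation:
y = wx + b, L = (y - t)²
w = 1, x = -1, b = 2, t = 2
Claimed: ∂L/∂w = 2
Correct

y = (1)(-1) + 2 = 1
∂L/∂y = 2(y - t) = 2(1 - 2) = -2
∂y/∂w = x = -1
∂L/∂w = -2 × -1 = 2

Claimed value: 2
Correct: The correct gradient is 2.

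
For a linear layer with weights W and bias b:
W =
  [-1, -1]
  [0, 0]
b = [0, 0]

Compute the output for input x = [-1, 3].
y = [-2, 0]

Wx = [-1×-1 + -1×3, 0×-1 + 0×3]
   = [-2, 0]
y = Wx + b = [-2 + 0, 0 + 0] = [-2, 0]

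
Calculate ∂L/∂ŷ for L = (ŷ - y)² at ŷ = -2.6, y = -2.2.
∂L/∂ŷ = -0.8

∂L/∂ŷ = 2(ŷ - y) = 2(-2.6 - -2.2) = 2(-0.4) = -0.8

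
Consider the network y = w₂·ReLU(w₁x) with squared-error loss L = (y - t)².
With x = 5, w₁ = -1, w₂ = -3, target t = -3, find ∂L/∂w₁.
∂L/∂w₁ = 0

Forward pass:
z = w₁x = -1×5 = -5
h = ReLU(-5) = 0
y = w₂h = -3×0 = 0

Backward pass:
∂L/∂y = 2(y - t) = 2(0 - -3) = 6
∂y/∂h = w₂ = -3
∂h/∂z = 0 (ReLU derivative)
∂z/∂w₁ = x = 5

∂L/∂w₁ = 6 × -3 × 0 × 5 = 0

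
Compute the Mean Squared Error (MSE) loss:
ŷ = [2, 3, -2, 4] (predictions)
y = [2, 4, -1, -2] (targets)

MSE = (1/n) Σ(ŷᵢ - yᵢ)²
MSE = 9.5

MSE = (1/4)((2-2)² + (3-4)² + (-2--1)² + (4--2)²) = (1/4)(0 + 1 + 1 + 36) = 9.5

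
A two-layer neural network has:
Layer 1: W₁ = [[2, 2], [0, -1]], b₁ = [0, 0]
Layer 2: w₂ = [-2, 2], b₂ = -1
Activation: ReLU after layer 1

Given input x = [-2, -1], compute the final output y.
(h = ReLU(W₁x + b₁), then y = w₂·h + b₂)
y = 1

Layer 1 pre-activation: z₁ = [-6, 1]
After ReLU: h = [0, 1]
Layer 2 output: y = -2×0 + 2×1 + -1 = 1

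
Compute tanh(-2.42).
-0.9843

tanh(-2.42) = (e^(-2.42) - e^(2.42))/(e^(-2.42) + e^(2.42)) = -0.9843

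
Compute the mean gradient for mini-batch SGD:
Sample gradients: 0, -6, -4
Average gradient = -3.333

Average = (1/3)(0 + -6 + -4) = -10/3 = -3.333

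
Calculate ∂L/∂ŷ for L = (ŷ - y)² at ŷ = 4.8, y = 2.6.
∂L/∂ŷ = 4.4

∂L/∂ŷ = 2(ŷ - y) = 2(4.8 - 2.6) = 2(2.2) = 4.4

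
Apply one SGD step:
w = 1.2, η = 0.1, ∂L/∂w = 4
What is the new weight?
w_new = 0.8

w_new = w - η·∂L/∂w = 1.2 - 0.1×(4) = 1.2 - (0.4) = 0.8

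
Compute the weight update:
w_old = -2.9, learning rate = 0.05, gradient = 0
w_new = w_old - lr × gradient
w_new = -2.9

w_new = w - η·∂L/∂w = -2.9 - 0.05×(0) = -2.9 - (0) = -2.9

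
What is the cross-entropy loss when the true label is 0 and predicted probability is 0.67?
L = 1.109

L = -0·log(0.67) - 1·log(0.33) = -log(0.33) = 1.109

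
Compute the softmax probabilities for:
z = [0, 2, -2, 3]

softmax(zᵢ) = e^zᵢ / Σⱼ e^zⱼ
p = [0.035, 0.2583, 0.0047, 0.702]

exp(z) = [1, 7.389, 0.1353, 20.09]
Sum = 28.61
p = [0.035, 0.2583, 0.0047, 0.702]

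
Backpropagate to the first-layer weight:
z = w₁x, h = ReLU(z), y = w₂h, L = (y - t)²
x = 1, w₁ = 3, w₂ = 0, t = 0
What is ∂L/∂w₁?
∂L/∂w₁ = 0

Forward pass:
z = w₁x = 3×1 = 3
h = ReLU(3) = 3
y = w₂h = 0×3 = 0

Backward pass:
∂L/∂y = 2(y - t) = 2(0 - 0) = 0
∂y/∂h = w₂ = 0
∂h/∂z = 1 (ReLU derivative)
∂z/∂w₁ = x = 1

∂L/∂w₁ = 0 × 0 × 1 × 1 = 0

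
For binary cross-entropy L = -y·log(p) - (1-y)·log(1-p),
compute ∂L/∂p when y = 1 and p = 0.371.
∂L/∂p = -2.695

∂L/∂p = -y/p + (1-y)/(1-p) = -1/0.371 + 0 = -2.695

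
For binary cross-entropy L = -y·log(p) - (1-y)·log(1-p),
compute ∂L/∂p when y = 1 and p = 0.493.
∂L/∂p = -2.028

∂L/∂p = -y/p + (1-y)/(1-p) = -1/0.493 + 0 = -2.028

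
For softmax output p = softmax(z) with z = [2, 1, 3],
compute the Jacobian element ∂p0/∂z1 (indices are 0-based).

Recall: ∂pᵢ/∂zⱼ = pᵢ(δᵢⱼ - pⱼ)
∂p0/∂z1 = -0.02203

p = softmax(z) = [0.2447, 0.09003, 0.6652]
p0 = 0.2447, p1 = 0.09003

∂p0/∂z1 = -p0 × p1 = -0.2447 × 0.09003 = -0.02203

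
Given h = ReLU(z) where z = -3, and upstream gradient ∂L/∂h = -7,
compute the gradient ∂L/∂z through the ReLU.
∂L/∂z = 0

h = ReLU(-3) = 0
Since z < 0: ∂h/∂z = 0
∂L/∂z = ∂L/∂h · ∂h/∂z = -7 × 0 = 0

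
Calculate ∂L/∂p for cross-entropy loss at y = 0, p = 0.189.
∂L/∂p = 1.233

∂L/∂p = -y/p + (1-y)/(1-p) = 0 + 1/0.811 = 1.233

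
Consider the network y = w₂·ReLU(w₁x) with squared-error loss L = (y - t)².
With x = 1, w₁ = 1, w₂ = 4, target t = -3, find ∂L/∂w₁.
∂L/∂w₁ = 56

Forward pass:
z = w₁x = 1×1 = 1
h = ReLU(1) = 1
y = w₂h = 4×1 = 4

Backward pass:
∂L/∂y = 2(y - t) = 2(4 - -3) = 14
∂y/∂h = w₂ = 4
∂h/∂z = 1 (ReLU derivative)
∂z/∂w₁ = x = 1

∂L/∂w₁ = 14 × 4 × 1 × 1 = 56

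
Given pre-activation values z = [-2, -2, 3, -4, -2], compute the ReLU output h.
h = [0, 0, 3, 0, 0]

ReLU applied element-wise: max(0,-2)=0, max(0,-2)=0, max(0,3)=3, max(0,-4)=0, max(0,-2)=0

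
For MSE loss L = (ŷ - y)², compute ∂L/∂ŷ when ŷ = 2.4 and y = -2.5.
∂L/∂ŷ = 9.8

∂L/∂ŷ = 2(ŷ - y) = 2(2.4 - -2.5) = 2(4.9) = 9.8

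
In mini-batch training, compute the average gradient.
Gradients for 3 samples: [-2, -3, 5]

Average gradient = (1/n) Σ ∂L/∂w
Average gradient = 0

Average = (1/3)(-2 + -3 + 5) = 0/3 = 0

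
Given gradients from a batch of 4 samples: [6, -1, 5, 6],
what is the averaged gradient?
Average gradient = 4

Average = (1/4)(6 + -1 + 5 + 6) = 16/4 = 4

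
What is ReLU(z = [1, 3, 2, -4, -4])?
h = [1, 3, 2, 0, 0]

ReLU applied element-wise: max(0,1)=1, max(0,3)=3, max(0,2)=2, max(0,-4)=0, max(0,-4)=0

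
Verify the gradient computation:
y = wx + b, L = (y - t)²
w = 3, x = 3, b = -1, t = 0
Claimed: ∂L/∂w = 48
Correct

y = (3)(3) + -1 = 8
∂L/∂y = 2(y - t) = 2(8 - 0) = 16
∂y/∂w = x = 3
∂L/∂w = 16 × 3 = 48

Claimed value: 48
Correct: The correct gradient is 48.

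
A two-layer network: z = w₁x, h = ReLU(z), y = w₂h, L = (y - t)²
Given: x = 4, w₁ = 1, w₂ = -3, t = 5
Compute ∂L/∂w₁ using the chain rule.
∂L/∂w₁ = 408

Forward pass:
z = w₁x = 1×4 = 4
h = ReLU(4) = 4
y = w₂h = -3×4 = -12

Backward pass:
∂L/∂y = 2(y - t) = 2(-12 - 5) = -34
∂y/∂h = w₂ = -3
∂h/∂z = 1 (ReLU derivative)
∂z/∂w₁ = x = 4

∂L/∂w₁ = -34 × -3 × 1 × 4 = 408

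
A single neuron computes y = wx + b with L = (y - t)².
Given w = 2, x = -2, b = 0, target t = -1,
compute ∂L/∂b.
∂L/∂b = -6

y = wx + b = (2)(-2) + 0 = -4
∂L/∂y = 2(y - t) = 2(-4 - -1) = -6
∂y/∂b = 1
∂L/∂b = ∂L/∂y · ∂y/∂b = -6 × 1 = -6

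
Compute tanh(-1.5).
-0.9051

tanh(-1.5) = (e^(-1.5) - e^(1.5))/(e^(-1.5) + e^(1.5)) = -0.9051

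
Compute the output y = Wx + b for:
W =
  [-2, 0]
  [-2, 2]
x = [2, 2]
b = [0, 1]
y = [-4, 1]

Wx = [-2×2 + 0×2, -2×2 + 2×2]
   = [-4, 0]
y = Wx + b = [-4 + 0, 0 + 1] = [-4, 1]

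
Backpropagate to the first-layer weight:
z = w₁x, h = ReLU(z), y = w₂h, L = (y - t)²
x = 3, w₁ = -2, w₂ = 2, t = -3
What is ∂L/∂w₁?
∂L/∂w₁ = 0

Forward pass:
z = w₁x = -2×3 = -6
h = ReLU(-6) = 0
y = w₂h = 2×0 = 0

Backward pass:
∂L/∂y = 2(y - t) = 2(0 - -3) = 6
∂y/∂h = w₂ = 2
∂h/∂z = 0 (ReLU derivative)
∂z/∂w₁ = x = 3

∂L/∂w₁ = 6 × 2 × 0 × 3 = 0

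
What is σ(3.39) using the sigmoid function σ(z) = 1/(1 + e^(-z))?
0.9674

sigmoid(3.39) = 1/(1 + e^(-3.39)) = 1/(1 + 0.03371) = 0.9674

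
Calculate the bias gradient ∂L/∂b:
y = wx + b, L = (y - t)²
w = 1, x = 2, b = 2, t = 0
∂L/∂b = 8

y = wx + b = (1)(2) + 2 = 4
∂L/∂y = 2(y - t) = 2(4 - 0) = 8
∂y/∂b = 1
∂L/∂b = ∂L/∂y · ∂y/∂b = 8 × 1 = 8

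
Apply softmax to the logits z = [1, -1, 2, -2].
p = [0.2562, 0.0347, 0.6964, 0.0128]

exp(z) = [2.718, 0.3679, 7.389, 0.1353]
Sum = 10.61
p = [0.2562, 0.0347, 0.6964, 0.0128]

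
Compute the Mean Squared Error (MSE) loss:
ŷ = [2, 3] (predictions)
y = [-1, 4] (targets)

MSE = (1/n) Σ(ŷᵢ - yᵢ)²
MSE = 5

MSE = (1/2)((2--1)² + (3-4)²) = (1/2)(9 + 1) = 5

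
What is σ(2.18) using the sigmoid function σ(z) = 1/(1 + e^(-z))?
0.8984

sigmoid(2.18) = 1/(1 + e^(-2.18)) = 1/(1 + 0.113) = 0.8984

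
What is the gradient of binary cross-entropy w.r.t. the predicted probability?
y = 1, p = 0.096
∂L/∂p = -10.42

∂L/∂p = -y/p + (1-y)/(1-p) = -1/0.096 + 0 = -10.42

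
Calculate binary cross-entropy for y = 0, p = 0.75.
L = 1.386

L = -0·log(0.75) - 1·log(0.25) = -log(0.25) = 1.386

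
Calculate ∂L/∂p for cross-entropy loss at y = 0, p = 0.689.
∂L/∂p = 3.215

∂L/∂p = -y/p + (1-y)/(1-p) = 0 + 1/0.311 = 3.215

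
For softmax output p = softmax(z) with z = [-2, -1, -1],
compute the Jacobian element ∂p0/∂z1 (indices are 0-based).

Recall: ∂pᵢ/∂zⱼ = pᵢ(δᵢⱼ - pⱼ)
∂p0/∂z1 = -0.06561

p = softmax(z) = [0.1554, 0.4223, 0.4223]
p0 = 0.1554, p1 = 0.4223

∂p0/∂z1 = -p0 × p1 = -0.1554 × 0.4223 = -0.06561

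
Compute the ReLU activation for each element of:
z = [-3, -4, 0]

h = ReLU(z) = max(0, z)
h = [0, 0, 0]

ReLU applied element-wise: max(0,-3)=0, max(0,-4)=0, max(0,0)=0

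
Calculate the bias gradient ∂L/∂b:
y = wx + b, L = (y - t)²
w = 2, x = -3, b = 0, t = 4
∂L/∂b = -20

y = wx + b = (2)(-3) + 0 = -6
∂L/∂y = 2(y - t) = 2(-6 - 4) = -20
∂y/∂b = 1
∂L/∂b = ∂L/∂y · ∂y/∂b = -20 × 1 = -20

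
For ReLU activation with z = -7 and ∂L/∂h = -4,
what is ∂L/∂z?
∂L/∂z = 0

h = ReLU(-7) = 0
Since z < 0: ∂h/∂z = 0
∂L/∂z = ∂L/∂h · ∂h/∂z = -4 × 0 = 0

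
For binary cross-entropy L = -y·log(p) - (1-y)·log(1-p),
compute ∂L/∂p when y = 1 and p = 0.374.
∂L/∂p = -2.674

∂L/∂p = -y/p + (1-y)/(1-p) = -1/0.374 + 0 = -2.674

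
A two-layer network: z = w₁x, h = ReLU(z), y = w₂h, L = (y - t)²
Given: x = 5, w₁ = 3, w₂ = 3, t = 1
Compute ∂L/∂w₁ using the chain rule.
∂L/∂w₁ = 1320

Forward pass:
z = w₁x = 3×5 = 15
h = ReLU(15) = 15
y = w₂h = 3×15 = 45

Backward pass:
∂L/∂y = 2(y - t) = 2(45 - 1) = 88
∂y/∂h = w₂ = 3
∂h/∂z = 1 (ReLU derivative)
∂z/∂w₁ = x = 5

∂L/∂w₁ = 88 × 3 × 1 × 5 = 1320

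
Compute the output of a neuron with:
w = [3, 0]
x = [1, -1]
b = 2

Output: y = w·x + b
y = 5

y = (3)(1) + (0)(-1) + 2 = 5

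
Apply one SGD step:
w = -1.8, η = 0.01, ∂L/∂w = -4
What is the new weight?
w_new = -1.76

w_new = w - η·∂L/∂w = -1.8 - 0.01×(-4) = -1.8 - (-0.04) = -1.76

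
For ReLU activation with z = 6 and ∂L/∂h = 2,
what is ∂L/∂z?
∂L/∂z = 2

h = ReLU(6) = 6
Since z > 0: ∂h/∂z = 1
∂L/∂z = ∂L/∂h · ∂h/∂z = 2 × 1 = 2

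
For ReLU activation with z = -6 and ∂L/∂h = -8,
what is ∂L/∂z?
∂L/∂z = 0

h = ReLU(-6) = 0
Since z < 0: ∂h/∂z = 0
∂L/∂z = ∂L/∂h · ∂h/∂z = -8 × 0 = 0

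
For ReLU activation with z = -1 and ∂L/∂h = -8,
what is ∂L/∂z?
∂L/∂z = 0

h = ReLU(-1) = 0
Since z < 0: ∂h/∂z = 0
∂L/∂z = ∂L/∂h · ∂h/∂z = -8 × 0 = 0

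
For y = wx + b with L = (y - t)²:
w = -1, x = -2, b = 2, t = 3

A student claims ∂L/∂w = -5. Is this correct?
Incorrect

y = (-1)(-2) + 2 = 4
∂L/∂y = 2(y - t) = 2(4 - 3) = 2
∂y/∂w = x = -2
∂L/∂w = 2 × -2 = -4

Claimed value: -5
Incorrect: The correct gradient is -4.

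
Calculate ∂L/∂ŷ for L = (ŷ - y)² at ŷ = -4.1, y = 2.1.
∂L/∂ŷ = -12.4

∂L/∂ŷ = 2(ŷ - y) = 2(-4.1 - 2.1) = 2(-6.2) = -12.4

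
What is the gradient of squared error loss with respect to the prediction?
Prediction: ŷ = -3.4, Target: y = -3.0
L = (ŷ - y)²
∂L/∂ŷ = -0.8

∂L/∂ŷ = 2(ŷ - y) = 2(-3.4 - -3.0) = 2(-0.4) = -0.8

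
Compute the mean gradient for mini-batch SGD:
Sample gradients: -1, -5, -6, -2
Average gradient = -3.5

Average = (1/4)(-1 + -5 + -6 + -2) = -14/4 = -3.5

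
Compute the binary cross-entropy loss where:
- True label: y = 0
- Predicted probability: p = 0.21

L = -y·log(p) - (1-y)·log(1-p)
L = 0.2357

L = -0·log(0.21) - 1·log(0.79) = -log(0.79) = 0.2357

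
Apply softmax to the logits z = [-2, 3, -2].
p = [0.0066, 0.9867, 0.0066]

exp(z) = [0.1353, 20.09, 0.1353]
Sum = 20.36
p = [0.0066, 0.9867, 0.0066]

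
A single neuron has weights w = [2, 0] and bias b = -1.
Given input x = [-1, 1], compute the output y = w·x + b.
y = -3

y = (2)(-1) + (0)(1) + -1 = -3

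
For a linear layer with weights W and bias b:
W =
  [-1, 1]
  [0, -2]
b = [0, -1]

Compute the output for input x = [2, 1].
y = [-1, -3]

Wx = [-1×2 + 1×1, 0×2 + -2×1]
   = [-1, -2]
y = Wx + b = [-1 + 0, -2 + -1] = [-1, -3]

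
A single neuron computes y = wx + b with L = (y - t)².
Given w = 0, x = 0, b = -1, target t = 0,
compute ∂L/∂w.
∂L/∂w = 0

y = wx + b = (0)(0) + -1 = -1
∂L/∂y = 2(y - t) = 2(-1 - 0) = -2
∂y/∂w = x = 0
∂L/∂w = ∂L/∂y · ∂y/∂w = -2 × 0 = 0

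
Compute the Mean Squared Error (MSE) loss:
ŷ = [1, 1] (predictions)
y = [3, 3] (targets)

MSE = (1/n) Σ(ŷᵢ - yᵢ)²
MSE = 4

MSE = (1/2)((1-3)² + (1-3)²) = (1/2)(4 + 4) = 4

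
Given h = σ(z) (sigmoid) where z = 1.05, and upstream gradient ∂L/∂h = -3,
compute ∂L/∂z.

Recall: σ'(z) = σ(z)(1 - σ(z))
∂L/∂z = -0.5761

σ(1.05) = 0.7408
σ'(1.05) = σ(1.05)(1 - σ(1.05)) = 0.7408 × 0.2592 = 0.192
∂L/∂z = ∂L/∂h · σ'(z) = -3 × 0.192 = -0.5761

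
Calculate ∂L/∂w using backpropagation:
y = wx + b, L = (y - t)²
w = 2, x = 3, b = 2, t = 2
∂L/∂w = 36

y = wx + b = (2)(3) + 2 = 8
∂L/∂y = 2(y - t) = 2(8 - 2) = 12
∂y/∂w = x = 3
∂L/∂w = ∂L/∂y · ∂y/∂w = 12 × 3 = 36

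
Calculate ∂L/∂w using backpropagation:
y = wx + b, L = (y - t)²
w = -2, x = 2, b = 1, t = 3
∂L/∂w = -24

y = wx + b = (-2)(2) + 1 = -3
∂L/∂y = 2(y - t) = 2(-3 - 3) = -12
∂y/∂w = x = 2
∂L/∂w = ∂L/∂y · ∂y/∂w = -12 × 2 = -24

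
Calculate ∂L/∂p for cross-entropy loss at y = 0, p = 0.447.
∂L/∂p = 1.808

∂L/∂p = -y/p + (1-y)/(1-p) = 0 + 1/0.553 = 1.808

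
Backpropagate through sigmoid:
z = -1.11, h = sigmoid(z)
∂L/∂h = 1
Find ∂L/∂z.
∂L/∂z = 0.1864

σ(-1.11) = 0.2479
σ'(-1.11) = σ(-1.11)(1 - σ(-1.11)) = 0.2479 × 0.7521 = 0.1864
∂L/∂z = ∂L/∂h · σ'(z) = 1 × 0.1864 = 0.1864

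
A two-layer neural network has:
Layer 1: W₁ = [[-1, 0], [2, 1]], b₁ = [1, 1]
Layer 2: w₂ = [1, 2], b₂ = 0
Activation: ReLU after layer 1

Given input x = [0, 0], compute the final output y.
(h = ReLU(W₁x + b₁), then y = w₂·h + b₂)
y = 3

Layer 1 pre-activation: z₁ = [1, 1]
After ReLU: h = [1, 1]
Layer 2 output: y = 1×1 + 2×1 + 0 = 3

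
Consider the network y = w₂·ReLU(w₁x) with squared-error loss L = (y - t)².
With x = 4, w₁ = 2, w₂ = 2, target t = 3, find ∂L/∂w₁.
∂L/∂w₁ = 208

Forward pass:
z = w₁x = 2×4 = 8
h = ReLU(8) = 8
y = w₂h = 2×8 = 16

Backward pass:
∂L/∂y = 2(y - t) = 2(16 - 3) = 26
∂y/∂h = w₂ = 2
∂h/∂z = 1 (ReLU derivative)
∂z/∂w₁ = x = 4

∂L/∂w₁ = 26 × 2 × 1 × 4 = 208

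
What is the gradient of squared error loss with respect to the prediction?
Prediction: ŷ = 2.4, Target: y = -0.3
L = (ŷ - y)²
∂L/∂ŷ = 5.4

∂L/∂ŷ = 2(ŷ - y) = 2(2.4 - -0.3) = 2(2.7) = 5.4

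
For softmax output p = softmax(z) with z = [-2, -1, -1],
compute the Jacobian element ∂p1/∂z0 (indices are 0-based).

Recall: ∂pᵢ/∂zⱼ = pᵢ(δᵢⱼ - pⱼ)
∂p1/∂z0 = -0.06561

p = softmax(z) = [0.1554, 0.4223, 0.4223]
p1 = 0.4223, p0 = 0.1554

∂p1/∂z0 = -p1 × p0 = -0.4223 × 0.1554 = -0.06561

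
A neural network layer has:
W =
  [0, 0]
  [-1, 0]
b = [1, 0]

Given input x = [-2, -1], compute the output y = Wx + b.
y = [1, 2]

Wx = [0×-2 + 0×-1, -1×-2 + 0×-1]
   = [0, 2]
y = Wx + b = [0 + 1, 2 + 0] = [1, 2]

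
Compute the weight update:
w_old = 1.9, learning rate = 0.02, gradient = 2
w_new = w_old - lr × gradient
w_new = 1.86

w_new = w - η·∂L/∂w = 1.9 - 0.02×(2) = 1.9 - (0.04) = 1.86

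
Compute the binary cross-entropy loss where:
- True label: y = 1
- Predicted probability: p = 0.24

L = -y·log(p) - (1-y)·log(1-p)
L = 1.427

L = -1·log(0.24) - 0·log(0.76) = -log(0.24) = 1.427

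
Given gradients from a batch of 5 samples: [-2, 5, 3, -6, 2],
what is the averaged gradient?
Average gradient = 0.4

Average = (1/5)(-2 + 5 + 3 + -6 + 2) = 2/5 = 0.4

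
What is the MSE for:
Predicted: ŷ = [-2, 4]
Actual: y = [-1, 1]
MSE = 5

MSE = (1/2)((-2--1)² + (4-1)²) = (1/2)(1 + 9) = 5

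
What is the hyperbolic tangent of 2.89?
0.9938

tanh(2.89) = (e^(2.89) - e^(-2.89))/(e^(2.89) + e^(-2.89)) = 0.9938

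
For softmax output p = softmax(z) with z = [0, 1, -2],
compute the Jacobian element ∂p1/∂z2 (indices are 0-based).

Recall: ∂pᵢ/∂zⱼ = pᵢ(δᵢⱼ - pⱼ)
∂p1/∂z2 = -0.02477

p = softmax(z) = [0.2595, 0.7054, 0.03512]
p1 = 0.7054, p2 = 0.03512

∂p1/∂z2 = -p1 × p2 = -0.7054 × 0.03512 = -0.02477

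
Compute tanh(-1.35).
-0.8741

tanh(-1.35) = (e^(-1.35) - e^(1.35))/(e^(-1.35) + e^(1.35)) = -0.8741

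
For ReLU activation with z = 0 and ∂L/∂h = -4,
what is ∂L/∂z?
∂L/∂z = 0

h = ReLU(0) = 0
At z = 0: ∂h/∂z = 0 (by convention)
∂L/∂z = ∂L/∂h · ∂h/∂z = -4 × 0 = 0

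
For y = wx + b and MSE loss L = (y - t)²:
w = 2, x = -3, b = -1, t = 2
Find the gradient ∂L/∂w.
∂L/∂w = 54

y = wx + b = (2)(-3) + -1 = -7
∂L/∂y = 2(y - t) = 2(-7 - 2) = -18
∂y/∂w = x = -3
∂L/∂w = ∂L/∂y · ∂y/∂w = -18 × -3 = 54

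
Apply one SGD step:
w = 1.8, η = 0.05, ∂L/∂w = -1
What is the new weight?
w_new = 1.85

w_new = w - η·∂L/∂w = 1.8 - 0.05×(-1) = 1.8 - (-0.05) = 1.85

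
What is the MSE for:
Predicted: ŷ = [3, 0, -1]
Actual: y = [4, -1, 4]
MSE = 9

MSE = (1/3)((3-4)² + (0--1)² + (-1-4)²) = (1/3)(1 + 1 + 25) = 9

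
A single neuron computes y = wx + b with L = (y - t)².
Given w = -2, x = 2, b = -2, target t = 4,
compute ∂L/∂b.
∂L/∂b = -20

y = wx + b = (-2)(2) + -2 = -6
∂L/∂y = 2(y - t) = 2(-6 - 4) = -20
∂y/∂b = 1
∂L/∂b = ∂L/∂y · ∂y/∂b = -20 × 1 = -20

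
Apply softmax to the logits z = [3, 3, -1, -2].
p = [0.4938, 0.4938, 0.009, 0.0033]

exp(z) = [20.09, 20.09, 0.3679, 0.1353]
Sum = 40.67
p = [0.4938, 0.4938, 0.009, 0.0033]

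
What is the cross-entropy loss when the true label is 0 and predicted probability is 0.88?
L = 2.12

L = -0·log(0.88) - 1·log(0.12) = -log(0.12) = 2.12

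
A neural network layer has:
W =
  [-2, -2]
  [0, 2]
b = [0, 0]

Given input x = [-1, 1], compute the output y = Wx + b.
y = [0, 2]

Wx = [-2×-1 + -2×1, 0×-1 + 2×1]
   = [0, 2]
y = Wx + b = [0 + 0, 2 + 0] = [0, 2]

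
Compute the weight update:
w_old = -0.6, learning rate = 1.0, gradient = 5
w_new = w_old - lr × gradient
w_new = -5.6

w_new = w - η·∂L/∂w = -0.6 - 1.0×(5) = -0.6 - (5) = -5.6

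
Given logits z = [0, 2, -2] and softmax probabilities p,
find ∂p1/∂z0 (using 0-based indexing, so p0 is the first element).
∂p1/∂z0 = -0.1017

p = softmax(z) = [0.1173, 0.8668, 0.01588]
p1 = 0.8668, p0 = 0.1173

∂p1/∂z0 = -p1 × p0 = -0.8668 × 0.1173 = -0.1017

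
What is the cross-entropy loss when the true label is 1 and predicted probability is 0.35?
L = 1.05

L = -1·log(0.35) - 0·log(0.65) = -log(0.35) = 1.05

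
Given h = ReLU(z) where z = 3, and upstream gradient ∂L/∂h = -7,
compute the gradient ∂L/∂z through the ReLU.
∂L/∂z = -7

h = ReLU(3) = 3
Since z > 0: ∂h/∂z = 1
∂L/∂z = ∂L/∂h · ∂h/∂z = -7 × 1 = -7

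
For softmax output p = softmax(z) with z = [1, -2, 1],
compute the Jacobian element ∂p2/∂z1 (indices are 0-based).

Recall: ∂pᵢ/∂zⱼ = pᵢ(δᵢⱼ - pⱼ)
∂p2/∂z1 = -0.01185

p = softmax(z) = [0.4879, 0.02429, 0.4879]
p2 = 0.4879, p1 = 0.02429

∂p2/∂z1 = -p2 × p1 = -0.4879 × 0.02429 = -0.01185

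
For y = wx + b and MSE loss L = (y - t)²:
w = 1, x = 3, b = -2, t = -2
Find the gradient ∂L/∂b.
∂L/∂b = 6

y = wx + b = (1)(3) + -2 = 1
∂L/∂y = 2(y - t) = 2(1 - -2) = 6
∂y/∂b = 1
∂L/∂b = ∂L/∂y · ∂y/∂b = 6 × 1 = 6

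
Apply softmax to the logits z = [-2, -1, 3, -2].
p = [0.0065, 0.0178, 0.9692, 0.0065]

exp(z) = [0.1353, 0.3679, 20.09, 0.1353]
Sum = 20.72
p = [0.0065, 0.0178, 0.9692, 0.0065]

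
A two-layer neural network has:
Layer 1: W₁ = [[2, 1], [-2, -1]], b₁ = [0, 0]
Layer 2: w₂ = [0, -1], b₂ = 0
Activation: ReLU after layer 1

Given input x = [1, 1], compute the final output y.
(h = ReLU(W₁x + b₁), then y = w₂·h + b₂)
y = 0

Layer 1 pre-activation: z₁ = [3, -3]
After ReLU: h = [3, 0]
Layer 2 output: y = 0×3 + -1×0 + 0 = 0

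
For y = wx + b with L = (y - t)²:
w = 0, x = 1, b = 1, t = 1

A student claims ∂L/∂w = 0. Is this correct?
Correct

y = (0)(1) + 1 = 1
∂L/∂y = 2(y - t) = 2(1 - 1) = 0
∂y/∂w = x = 1
∂L/∂w = 0 × 1 = 0

Claimed value: 0
Correct: The correct gradient is 0.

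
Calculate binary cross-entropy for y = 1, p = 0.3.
L = 1.204

L = -1·log(0.3) - 0·log(0.7) = -log(0.3) = 1.204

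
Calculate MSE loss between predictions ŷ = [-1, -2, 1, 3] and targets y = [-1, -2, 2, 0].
MSE = 2.5

MSE = (1/4)((-1--1)² + (-2--2)² + (1-2)² + (3-0)²) = (1/4)(0 + 0 + 1 + 9) = 2.5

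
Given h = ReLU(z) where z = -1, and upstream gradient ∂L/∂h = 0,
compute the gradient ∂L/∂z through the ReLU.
∂L/∂z = 0

h = ReLU(-1) = 0
Since z < 0: ∂h/∂z = 0
∂L/∂z = ∂L/∂h · ∂h/∂z = 0 × 0 = 0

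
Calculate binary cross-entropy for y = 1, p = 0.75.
L = 0.2877

L = -1·log(0.75) - 0·log(0.25) = -log(0.75) = 0.2877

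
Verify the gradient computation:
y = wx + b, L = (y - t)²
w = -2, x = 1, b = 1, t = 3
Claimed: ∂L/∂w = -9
Incorrect

y = (-2)(1) + 1 = -1
∂L/∂y = 2(y - t) = 2(-1 - 3) = -8
∂y/∂w = x = 1
∂L/∂w = -8 × 1 = -8

Claimed value: -9
Incorrect: The correct gradient is -8.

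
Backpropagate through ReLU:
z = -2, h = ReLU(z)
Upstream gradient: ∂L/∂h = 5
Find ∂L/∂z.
∂L/∂z = 0

h = ReLU(-2) = 0
Since z < 0: ∂h/∂z = 0
∂L/∂z = ∂L/∂h · ∂h/∂z = 5 × 0 = 0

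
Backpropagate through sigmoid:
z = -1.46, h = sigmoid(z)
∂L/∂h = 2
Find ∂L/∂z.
∂L/∂z = 0.3059

σ(-1.46) = 0.1885
σ'(-1.46) = σ(-1.46)(1 - σ(-1.46)) = 0.1885 × 0.8115 = 0.1529
∂L/∂z = ∂L/∂h · σ'(z) = 2 × 0.1529 = 0.3059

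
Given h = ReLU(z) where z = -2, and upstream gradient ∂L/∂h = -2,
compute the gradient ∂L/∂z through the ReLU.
∂L/∂z = 0

h = ReLU(-2) = 0
Since z < 0: ∂h/∂z = 0
∂L/∂z = ∂L/∂h · ∂h/∂z = -2 × 0 = 0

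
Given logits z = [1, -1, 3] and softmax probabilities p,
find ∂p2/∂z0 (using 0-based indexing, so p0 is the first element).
∂p2/∂z0 = -0.1017

p = softmax(z) = [0.1173, 0.01588, 0.8668]
p2 = 0.8668, p0 = 0.1173

∂p2/∂z0 = -p2 × p0 = -0.8668 × 0.1173 = -0.1017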